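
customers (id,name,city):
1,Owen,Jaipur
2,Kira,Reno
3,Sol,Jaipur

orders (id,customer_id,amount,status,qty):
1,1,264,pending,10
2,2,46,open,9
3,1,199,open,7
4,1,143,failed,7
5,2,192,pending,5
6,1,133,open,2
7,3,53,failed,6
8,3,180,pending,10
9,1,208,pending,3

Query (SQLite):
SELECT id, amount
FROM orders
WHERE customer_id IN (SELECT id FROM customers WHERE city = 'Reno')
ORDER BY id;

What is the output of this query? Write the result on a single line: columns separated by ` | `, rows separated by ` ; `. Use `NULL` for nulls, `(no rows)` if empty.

Inner query: customers.id where city = 'Reno'.
Outer: keep orders rows whose customer_id is in that set.
Inner query → {2}

2 | 46 ; 5 | 192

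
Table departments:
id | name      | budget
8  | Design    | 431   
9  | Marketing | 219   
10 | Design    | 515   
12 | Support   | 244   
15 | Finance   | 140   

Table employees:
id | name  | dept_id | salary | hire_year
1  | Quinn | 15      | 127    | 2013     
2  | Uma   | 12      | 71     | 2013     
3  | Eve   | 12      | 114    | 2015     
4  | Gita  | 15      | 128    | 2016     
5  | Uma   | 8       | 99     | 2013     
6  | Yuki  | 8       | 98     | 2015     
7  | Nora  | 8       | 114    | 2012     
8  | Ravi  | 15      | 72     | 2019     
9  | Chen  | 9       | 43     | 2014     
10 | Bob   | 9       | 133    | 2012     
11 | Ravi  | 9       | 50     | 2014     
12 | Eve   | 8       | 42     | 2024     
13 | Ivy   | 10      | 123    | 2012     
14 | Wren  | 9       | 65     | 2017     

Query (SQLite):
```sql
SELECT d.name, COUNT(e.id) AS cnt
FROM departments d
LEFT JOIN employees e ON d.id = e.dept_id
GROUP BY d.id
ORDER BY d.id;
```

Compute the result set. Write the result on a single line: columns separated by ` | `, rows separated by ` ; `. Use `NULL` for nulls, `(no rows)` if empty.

LEFT JOIN keeps every departments row; unmatched ones get NULL for employees columns.
Group by departments.id and compute COUNT(e.id). COUNT(col) of an all-NULL group is 0.
  8: ids {5, 6, 7, 12} → COUNT(e.id)=4
  9: ids {9, 10, 11, 14} → COUNT(e.id)=4
  10: ids {13} → COUNT(e.id)=1
  12: ids {2, 3} → COUNT(e.id)=2
  15: ids {1, 4, 8} → COUNT(e.id)=3

Design | 4 ; Marketing | 4 ; Design | 1 ; Support | 2 ; Finance | 3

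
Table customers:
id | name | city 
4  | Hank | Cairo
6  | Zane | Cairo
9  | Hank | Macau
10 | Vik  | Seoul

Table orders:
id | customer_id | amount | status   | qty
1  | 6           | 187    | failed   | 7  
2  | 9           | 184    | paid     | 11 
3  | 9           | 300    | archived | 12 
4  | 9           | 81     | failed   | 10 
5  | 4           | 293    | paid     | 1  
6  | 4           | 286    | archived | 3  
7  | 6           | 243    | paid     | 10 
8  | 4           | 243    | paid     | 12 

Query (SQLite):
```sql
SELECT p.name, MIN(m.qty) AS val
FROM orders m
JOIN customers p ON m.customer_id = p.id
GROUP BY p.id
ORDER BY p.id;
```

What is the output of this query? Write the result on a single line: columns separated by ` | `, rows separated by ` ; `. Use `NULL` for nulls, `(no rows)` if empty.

Join each orders row to its customers via customer_id.
Group joined rows by customers.id; compute MIN(m.qty) per group.
  4: ids {5, 6, 8} → MIN(m.qty)=1
  6: ids {1, 7} → MIN(m.qty)=7
  9: ids {2, 3, 4} → MIN(m.qty)=10

Hank | 1 ; Zane | 7 ; Hank | 10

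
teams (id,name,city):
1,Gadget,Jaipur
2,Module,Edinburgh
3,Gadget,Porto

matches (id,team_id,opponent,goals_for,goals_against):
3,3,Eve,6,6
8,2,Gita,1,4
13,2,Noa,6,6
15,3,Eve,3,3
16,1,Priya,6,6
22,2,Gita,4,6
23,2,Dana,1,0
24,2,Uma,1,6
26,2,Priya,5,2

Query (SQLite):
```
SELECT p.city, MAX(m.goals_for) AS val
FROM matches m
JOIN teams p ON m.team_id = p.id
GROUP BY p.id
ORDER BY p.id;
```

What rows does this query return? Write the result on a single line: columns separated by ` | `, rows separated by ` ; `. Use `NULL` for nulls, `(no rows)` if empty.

Jaipur | 6 ; Edinburgh | 6 ; Porto | 6

Join each matches row to its teams via team_id.
Group joined rows by teams.id; compute MAX(m.goals_for) per group.
  1: ids {16} → MAX(m.goals_for)=6
  2: ids {8, 13, 22, 23, 24, 26} → MAX(m.goals_for)=6
  3: ids {3, 15} → MAX(m.goals_for)=6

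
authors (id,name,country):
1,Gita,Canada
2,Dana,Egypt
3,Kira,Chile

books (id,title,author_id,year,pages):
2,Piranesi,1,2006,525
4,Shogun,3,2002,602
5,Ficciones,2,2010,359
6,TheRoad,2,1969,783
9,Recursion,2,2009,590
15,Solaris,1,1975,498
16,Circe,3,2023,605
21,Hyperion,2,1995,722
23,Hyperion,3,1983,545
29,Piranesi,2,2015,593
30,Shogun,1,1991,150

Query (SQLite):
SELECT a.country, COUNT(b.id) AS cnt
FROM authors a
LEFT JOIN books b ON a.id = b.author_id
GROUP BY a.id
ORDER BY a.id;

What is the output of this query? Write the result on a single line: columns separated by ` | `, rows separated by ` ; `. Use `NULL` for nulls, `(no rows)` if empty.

Canada | 3 ; Egypt | 5 ; Chile | 3

LEFT JOIN keeps every authors row; unmatched ones get NULL for books columns.
Group by authors.id and compute COUNT(b.id). COUNT(col) of an all-NULL group is 0.
  1: ids {2, 15, 30} → COUNT(b.id)=3
  2: ids {5, 6, 9, 21, 29} → COUNT(b.id)=5
  3: ids {4, 16, 23} → COUNT(b.id)=3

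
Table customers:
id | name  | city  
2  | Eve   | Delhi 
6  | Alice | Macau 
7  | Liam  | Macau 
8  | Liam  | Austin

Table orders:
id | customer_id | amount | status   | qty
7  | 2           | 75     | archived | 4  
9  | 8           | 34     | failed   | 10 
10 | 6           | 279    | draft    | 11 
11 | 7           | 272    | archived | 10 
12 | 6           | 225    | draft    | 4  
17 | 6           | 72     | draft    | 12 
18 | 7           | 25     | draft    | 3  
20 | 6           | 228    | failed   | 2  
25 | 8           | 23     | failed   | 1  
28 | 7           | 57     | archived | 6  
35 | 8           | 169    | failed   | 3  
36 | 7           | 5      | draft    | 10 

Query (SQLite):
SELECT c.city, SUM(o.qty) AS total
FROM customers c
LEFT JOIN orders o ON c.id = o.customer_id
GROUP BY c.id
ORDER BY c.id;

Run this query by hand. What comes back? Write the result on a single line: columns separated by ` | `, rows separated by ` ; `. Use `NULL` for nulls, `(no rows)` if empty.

Delhi | 4 ; Macau | 29 ; Macau | 29 ; Austin | 14

LEFT JOIN keeps every customers row; unmatched ones get NULL for orders columns.
Group by customers.id and compute SUM(o.qty). SUM over an all-NULL group is NULL.
  2: ids {7} → SUM(o.qty)=4
  6: ids {10, 12, 17, 20} → SUM(o.qty)=29
  7: ids {11, 18, 28, 36} → SUM(o.qty)=29
  8: ids {9, 25, 35} → SUM(o.qty)=14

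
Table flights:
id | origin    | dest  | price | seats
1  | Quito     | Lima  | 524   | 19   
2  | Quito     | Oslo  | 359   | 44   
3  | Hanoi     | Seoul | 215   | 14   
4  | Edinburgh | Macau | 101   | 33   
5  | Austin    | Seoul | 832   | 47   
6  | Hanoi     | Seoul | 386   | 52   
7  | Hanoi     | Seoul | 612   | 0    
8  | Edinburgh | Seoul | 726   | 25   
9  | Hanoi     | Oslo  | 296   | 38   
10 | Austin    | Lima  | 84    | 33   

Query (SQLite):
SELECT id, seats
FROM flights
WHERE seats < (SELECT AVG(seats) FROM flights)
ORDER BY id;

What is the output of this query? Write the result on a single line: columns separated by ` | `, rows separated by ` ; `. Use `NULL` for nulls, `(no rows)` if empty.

1 | 19 ; 3 | 14 ; 7 | 0 ; 8 | 25

Scalar subquery: AVG(seats) over all flights rows = 30.5.
Keep rows where seats < that value.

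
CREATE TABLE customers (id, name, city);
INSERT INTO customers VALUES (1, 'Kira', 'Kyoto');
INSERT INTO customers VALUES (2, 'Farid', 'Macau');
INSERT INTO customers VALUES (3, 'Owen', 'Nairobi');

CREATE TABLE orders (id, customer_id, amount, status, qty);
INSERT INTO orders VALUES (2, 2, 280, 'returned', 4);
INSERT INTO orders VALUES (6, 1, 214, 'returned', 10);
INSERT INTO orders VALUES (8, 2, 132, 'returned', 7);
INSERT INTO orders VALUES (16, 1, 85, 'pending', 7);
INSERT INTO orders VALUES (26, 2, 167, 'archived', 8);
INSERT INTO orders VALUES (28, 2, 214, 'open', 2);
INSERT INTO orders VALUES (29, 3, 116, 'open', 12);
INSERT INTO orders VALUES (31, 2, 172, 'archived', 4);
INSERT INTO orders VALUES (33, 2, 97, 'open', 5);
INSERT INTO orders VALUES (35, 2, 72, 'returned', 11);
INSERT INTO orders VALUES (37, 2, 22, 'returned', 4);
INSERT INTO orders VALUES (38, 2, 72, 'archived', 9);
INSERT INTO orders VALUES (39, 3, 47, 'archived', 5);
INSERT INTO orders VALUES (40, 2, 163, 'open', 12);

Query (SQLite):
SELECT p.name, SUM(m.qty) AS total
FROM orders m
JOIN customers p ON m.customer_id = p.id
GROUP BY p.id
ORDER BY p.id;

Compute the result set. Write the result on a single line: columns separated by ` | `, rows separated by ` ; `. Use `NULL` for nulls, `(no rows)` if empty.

Join each orders row to its customers via customer_id.
Group joined rows by customers.id; compute SUM(m.qty) per group.
  1: ids {6, 16} → SUM(m.qty)=17
  2: ids {2, 8, 26, 28, 31, 33, 35, 37, 38, 40} → SUM(m.qty)=66
  3: ids {29, 39} → SUM(m.qty)=17

Kira | 17 ; Farid | 66 ; Owen | 17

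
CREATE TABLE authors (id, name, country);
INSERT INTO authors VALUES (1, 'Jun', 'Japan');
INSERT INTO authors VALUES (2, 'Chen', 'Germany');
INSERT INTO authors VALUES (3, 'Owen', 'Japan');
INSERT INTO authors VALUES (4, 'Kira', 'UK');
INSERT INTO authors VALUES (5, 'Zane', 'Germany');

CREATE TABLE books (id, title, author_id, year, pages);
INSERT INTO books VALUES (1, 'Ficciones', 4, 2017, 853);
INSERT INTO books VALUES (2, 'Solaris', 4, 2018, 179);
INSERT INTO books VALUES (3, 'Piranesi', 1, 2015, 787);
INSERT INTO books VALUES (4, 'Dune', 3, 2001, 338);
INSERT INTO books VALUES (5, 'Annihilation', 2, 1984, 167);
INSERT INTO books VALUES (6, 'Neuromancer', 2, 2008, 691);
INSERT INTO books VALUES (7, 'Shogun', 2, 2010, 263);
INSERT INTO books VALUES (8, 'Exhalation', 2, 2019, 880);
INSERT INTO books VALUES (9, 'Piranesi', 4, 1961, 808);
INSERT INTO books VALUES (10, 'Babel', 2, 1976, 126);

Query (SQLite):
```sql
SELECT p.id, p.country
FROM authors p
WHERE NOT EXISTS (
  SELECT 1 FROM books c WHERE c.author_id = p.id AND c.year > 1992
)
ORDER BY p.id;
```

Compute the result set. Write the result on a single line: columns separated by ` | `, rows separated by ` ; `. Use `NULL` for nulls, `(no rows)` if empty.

For each authors row, check whether any books with matching author_id has year > 1992.
Keep rows where that is false.

5 | Germany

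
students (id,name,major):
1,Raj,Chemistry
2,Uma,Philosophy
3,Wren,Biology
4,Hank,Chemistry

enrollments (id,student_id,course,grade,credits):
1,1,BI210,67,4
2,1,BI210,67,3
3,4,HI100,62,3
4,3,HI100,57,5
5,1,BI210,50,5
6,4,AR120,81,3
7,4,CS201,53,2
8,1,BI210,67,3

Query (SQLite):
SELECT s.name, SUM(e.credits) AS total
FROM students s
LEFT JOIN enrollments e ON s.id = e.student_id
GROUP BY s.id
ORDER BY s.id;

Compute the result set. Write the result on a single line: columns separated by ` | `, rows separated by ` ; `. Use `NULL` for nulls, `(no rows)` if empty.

Raj | 15 ; Uma | NULL ; Wren | 5 ; Hank | 8

LEFT JOIN keeps every students row; unmatched ones get NULL for enrollments columns.
Group by students.id and compute SUM(e.credits). SUM over an all-NULL group is NULL.
  1: ids {1, 2, 5, 8} → SUM(e.credits)=15
  2: ids {—} → SUM(e.credits)=NULL
  3: ids {4} → SUM(e.credits)=5
  4: ids {3, 6, 7} → SUM(e.credits)=8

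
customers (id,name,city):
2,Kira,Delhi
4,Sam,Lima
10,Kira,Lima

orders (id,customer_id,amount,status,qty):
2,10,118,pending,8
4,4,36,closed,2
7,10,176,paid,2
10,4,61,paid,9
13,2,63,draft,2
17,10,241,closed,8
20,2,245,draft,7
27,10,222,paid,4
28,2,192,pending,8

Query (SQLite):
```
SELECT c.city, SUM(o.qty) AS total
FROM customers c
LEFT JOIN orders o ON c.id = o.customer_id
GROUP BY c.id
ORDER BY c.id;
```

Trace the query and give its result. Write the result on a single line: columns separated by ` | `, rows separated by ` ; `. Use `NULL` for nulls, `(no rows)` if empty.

Delhi | 17 ; Lima | 11 ; Lima | 22

LEFT JOIN keeps every customers row; unmatched ones get NULL for orders columns.
Group by customers.id and compute SUM(o.qty). SUM over an all-NULL group is NULL.
  2: ids {13, 20, 28} → SUM(o.qty)=17
  4: ids {4, 10} → SUM(o.qty)=11
  10: ids {2, 7, 17, 27} → SUM(o.qty)=22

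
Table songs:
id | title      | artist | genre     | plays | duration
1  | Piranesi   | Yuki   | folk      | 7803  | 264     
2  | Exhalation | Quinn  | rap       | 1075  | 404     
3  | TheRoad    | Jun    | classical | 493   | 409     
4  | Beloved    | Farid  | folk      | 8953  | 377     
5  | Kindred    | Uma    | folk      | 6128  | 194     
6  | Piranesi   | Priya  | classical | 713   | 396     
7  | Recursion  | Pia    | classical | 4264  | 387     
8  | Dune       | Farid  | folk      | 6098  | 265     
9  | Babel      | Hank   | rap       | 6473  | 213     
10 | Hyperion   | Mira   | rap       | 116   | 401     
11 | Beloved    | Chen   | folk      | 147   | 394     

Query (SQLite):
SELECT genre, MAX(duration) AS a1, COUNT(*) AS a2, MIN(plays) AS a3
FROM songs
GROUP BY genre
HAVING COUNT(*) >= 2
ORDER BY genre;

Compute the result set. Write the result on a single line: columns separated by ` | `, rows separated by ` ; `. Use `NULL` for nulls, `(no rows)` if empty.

classical | 409 | 3 | 493 ; folk | 394 | 5 | 147 ; rap | 404 | 3 | 116

Group songs by genre.
Per group compute: MAX(duration), COUNT(*), MIN(plays).
HAVING: drop groups with fewer than 2 rows.
  classical: ids {3, 6, 7} → MAX(duration)=409, COUNT(*)=3, MIN(plays)=493
  folk: ids {1, 4, 5, 8, 11} → MAX(duration)=394, COUNT(*)=5, MIN(plays)=147
  rap: ids {2, 9, 10} → MAX(duration)=404, COUNT(*)=3, MIN(plays)=116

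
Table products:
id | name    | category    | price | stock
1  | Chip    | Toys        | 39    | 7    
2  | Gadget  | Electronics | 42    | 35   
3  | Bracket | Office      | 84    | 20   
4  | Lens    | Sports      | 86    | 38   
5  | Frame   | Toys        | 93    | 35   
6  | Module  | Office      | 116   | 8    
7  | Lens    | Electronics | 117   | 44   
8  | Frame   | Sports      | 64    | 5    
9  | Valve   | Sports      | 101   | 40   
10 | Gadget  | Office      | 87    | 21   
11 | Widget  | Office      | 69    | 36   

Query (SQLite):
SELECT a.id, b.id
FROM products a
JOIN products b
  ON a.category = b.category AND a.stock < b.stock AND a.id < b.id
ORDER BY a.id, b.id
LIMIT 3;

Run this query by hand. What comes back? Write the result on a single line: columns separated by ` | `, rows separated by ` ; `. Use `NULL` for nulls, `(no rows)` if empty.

1 | 5 ; 2 | 7 ; 3 | 10

Pairs (a,b) with same category, a.stock < b.stock, a.id < b.id.
category groups: Electronics:{2,7} Office:{3,6,10,11} Sports:{4,8,9} Toys:{1,5}
Ordered by (a.id, b.id); first 3.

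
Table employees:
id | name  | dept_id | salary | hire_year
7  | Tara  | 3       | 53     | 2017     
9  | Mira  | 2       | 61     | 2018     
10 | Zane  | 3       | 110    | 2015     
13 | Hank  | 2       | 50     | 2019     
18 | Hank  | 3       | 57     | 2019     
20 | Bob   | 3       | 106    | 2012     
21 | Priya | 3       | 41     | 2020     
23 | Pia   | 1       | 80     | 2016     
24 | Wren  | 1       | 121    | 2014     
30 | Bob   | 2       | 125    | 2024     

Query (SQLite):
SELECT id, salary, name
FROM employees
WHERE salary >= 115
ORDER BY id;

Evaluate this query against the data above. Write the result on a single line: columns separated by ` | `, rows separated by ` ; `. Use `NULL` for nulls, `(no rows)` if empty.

salary >= 115: ids {24, 30}

24 | 121 | Wren ; 30 | 125 | Bob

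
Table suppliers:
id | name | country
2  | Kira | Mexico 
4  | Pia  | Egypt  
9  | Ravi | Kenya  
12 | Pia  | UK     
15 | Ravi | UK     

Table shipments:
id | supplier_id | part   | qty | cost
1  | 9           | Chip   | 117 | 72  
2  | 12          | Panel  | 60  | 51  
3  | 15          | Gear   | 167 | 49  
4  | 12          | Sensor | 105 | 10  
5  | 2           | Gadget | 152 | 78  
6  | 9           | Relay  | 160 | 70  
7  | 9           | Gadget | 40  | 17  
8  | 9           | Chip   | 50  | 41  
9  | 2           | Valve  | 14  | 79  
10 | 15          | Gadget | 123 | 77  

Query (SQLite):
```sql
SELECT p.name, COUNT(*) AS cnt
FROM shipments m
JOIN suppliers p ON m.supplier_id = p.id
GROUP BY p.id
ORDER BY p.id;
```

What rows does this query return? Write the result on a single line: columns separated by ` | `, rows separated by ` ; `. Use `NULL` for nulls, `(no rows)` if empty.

Kira | 2 ; Ravi | 4 ; Pia | 2 ; Ravi | 2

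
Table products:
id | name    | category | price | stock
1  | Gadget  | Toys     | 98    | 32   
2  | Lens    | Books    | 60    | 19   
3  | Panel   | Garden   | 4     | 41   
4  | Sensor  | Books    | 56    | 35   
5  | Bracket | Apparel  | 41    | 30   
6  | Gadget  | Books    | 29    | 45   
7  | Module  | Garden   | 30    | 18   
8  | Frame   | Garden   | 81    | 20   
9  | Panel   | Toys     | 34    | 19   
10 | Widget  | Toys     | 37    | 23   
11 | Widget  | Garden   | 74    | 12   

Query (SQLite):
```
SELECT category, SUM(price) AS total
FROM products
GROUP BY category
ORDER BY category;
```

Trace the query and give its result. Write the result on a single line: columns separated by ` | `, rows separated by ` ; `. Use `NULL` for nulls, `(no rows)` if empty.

Partition products by category; compute SUM(price) within each group.
  Apparel: ids {5} → SUM(price)=41
  Books: ids {2, 4, 6} → SUM(price)=145
  Garden: ids {3, 7, 8, 11} → SUM(price)=189
  Toys: ids {1, 9, 10} → SUM(price)=169

Apparel | 41 ; Books | 145 ; Garden | 189 ; Toys | 169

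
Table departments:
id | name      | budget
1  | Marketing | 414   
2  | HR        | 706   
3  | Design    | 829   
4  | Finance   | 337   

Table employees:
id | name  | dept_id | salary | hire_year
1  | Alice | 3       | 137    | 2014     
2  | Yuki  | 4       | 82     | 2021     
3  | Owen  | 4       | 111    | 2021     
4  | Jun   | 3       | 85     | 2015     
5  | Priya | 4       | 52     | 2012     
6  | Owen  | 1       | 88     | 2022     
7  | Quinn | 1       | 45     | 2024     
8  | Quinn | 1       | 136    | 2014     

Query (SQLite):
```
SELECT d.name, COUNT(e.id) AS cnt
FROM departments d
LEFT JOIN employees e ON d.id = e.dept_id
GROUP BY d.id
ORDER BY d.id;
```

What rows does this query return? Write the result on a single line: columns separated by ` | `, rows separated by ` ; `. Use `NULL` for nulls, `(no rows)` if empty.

LEFT JOIN keeps every departments row; unmatched ones get NULL for employees columns.
Group by departments.id and compute COUNT(e.id). COUNT(col) of an all-NULL group is 0.
  1: ids {6, 7, 8} → COUNT(e.id)=3
  2: ids {—} → COUNT(e.id)=0
  3: ids {1, 4} → COUNT(e.id)=2
  4: ids {2, 3, 5} → COUNT(e.id)=3

Marketing | 3 ; HR | 0 ; Design | 2 ; Finance | 3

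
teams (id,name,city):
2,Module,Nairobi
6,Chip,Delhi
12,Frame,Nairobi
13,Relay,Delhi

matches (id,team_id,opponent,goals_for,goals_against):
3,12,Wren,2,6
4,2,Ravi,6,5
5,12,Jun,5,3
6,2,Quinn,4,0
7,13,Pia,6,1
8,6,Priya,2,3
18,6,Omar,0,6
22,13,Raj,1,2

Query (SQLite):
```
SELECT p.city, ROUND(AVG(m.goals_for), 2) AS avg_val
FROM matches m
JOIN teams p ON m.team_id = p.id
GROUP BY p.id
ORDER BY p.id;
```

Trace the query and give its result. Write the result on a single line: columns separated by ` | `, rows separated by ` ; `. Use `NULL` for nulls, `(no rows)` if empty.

Nairobi | 5 ; Delhi | 1 ; Nairobi | 3.5 ; Delhi | 3.5

Join each matches row to its teams via team_id.
Group joined rows by teams.id; compute ROUND(AVG(m.goals_for), 2) per group.
  2: ids {4, 6} → ROUND(AVG(m.goals_for), 2)=5
  6: ids {8, 18} → ROUND(AVG(m.goals_for), 2)=1
  12: ids {3, 5} → ROUND(AVG(m.goals_for), 2)=3.5
  13: ids {7, 22} → ROUND(AVG(m.goals_for), 2)=3.5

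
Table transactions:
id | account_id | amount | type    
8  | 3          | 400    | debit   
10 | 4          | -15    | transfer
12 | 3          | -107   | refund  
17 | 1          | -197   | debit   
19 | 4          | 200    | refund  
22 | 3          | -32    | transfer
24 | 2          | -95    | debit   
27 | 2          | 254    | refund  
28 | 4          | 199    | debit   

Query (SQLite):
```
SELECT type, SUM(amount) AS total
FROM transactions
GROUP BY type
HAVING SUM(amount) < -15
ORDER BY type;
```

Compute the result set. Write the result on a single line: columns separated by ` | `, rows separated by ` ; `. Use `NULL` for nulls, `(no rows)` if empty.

transfer | -47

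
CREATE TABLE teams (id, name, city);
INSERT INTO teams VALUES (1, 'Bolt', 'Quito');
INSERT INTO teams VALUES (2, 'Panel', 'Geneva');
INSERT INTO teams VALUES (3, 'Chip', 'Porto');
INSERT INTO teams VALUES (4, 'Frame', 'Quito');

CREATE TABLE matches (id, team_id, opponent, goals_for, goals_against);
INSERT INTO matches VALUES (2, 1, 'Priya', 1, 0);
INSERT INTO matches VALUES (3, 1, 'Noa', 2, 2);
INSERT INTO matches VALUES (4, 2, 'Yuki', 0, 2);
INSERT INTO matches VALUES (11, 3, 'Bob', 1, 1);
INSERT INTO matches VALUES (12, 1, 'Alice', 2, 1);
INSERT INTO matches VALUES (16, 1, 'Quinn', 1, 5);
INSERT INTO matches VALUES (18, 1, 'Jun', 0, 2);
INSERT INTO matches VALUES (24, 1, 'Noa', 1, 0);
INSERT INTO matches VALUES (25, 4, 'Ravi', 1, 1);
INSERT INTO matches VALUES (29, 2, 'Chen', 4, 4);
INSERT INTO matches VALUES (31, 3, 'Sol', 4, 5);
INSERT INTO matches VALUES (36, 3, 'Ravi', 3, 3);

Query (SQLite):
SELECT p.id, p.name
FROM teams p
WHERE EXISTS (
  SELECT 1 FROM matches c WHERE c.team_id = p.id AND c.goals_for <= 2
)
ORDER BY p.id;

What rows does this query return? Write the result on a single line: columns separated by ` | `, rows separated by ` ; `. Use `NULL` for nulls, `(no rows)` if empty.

For each teams row, check whether any matches with matching team_id has goals_for <= 2.
Keep rows where that is true.

1 | Bolt ; 2 | Panel ; 3 | Chip ; 4 | Frame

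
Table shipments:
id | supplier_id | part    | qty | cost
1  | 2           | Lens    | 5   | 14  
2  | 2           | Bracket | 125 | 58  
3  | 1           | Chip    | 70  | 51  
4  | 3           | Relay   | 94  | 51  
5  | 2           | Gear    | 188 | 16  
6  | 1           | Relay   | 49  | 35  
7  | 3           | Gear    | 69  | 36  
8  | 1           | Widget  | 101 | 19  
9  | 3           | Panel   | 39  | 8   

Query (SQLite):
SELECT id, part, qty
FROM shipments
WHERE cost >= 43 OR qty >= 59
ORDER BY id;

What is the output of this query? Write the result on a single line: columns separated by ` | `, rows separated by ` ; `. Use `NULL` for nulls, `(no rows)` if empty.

cost >= 43: ids {2, 3, 4}
qty >= 59: ids {2, 3, 4, 5, 7, 8}
Combine with OR.

2 | Bracket | 125 ; 3 | Chip | 70 ; 4 | Relay | 94 ; 5 | Gear | 188 ; 7 | Gear | 69 ; 8 | Widget | 101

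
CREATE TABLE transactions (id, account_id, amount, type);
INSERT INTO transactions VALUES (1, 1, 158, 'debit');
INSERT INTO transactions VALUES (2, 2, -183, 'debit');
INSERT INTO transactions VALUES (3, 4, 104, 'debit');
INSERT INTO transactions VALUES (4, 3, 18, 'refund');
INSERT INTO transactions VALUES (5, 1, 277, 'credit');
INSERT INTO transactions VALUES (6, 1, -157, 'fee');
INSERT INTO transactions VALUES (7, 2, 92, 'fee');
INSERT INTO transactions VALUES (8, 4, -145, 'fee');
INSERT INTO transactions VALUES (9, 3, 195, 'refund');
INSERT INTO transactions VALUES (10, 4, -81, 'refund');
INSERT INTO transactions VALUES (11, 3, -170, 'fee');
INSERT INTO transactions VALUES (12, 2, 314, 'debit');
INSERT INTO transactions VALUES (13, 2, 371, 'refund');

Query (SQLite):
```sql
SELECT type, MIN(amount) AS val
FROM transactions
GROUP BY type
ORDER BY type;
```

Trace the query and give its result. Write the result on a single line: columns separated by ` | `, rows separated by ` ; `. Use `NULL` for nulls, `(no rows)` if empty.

credit | 277 ; debit | -183 ; fee | -170 ; refund | -81

Partition transactions by type; compute MIN(amount) within each group.
  credit: ids {5} → MIN(amount)=277
  debit: ids {1, 2, 3, 12} → MIN(amount)=-183
  fee: ids {6, 7, 8, 11} → MIN(amount)=-170
  refund: ids {4, 9, 10, 13} → MIN(amount)=-81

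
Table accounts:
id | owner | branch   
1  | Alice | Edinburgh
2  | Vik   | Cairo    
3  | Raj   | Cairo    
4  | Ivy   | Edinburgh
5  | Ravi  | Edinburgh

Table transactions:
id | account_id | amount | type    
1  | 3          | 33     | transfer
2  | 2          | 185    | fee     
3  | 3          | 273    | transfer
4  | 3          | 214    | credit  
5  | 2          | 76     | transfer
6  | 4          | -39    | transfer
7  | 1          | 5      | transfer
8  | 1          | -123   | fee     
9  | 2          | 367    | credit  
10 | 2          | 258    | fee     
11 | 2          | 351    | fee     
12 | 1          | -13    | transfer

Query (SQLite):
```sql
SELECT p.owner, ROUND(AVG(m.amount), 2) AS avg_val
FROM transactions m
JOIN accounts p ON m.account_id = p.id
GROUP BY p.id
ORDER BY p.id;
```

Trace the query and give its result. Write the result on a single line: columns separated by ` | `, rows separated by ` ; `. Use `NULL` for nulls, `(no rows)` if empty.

Join each transactions row to its accounts via account_id.
Group joined rows by accounts.id; compute ROUND(AVG(m.amount), 2) per group.
  1: ids {7, 8, 12} → ROUND(AVG(m.amount), 2)=-43.67
  2: ids {2, 5, 9, 10, 11} → ROUND(AVG(m.amount), 2)=247.4
  3: ids {1, 3, 4} → ROUND(AVG(m.amount), 2)=173.33
  4: ids {6} → ROUND(AVG(m.amount), 2)=-39

Alice | -43.67 ; Vik | 247.4 ; Raj | 173.33 ; Ivy | -39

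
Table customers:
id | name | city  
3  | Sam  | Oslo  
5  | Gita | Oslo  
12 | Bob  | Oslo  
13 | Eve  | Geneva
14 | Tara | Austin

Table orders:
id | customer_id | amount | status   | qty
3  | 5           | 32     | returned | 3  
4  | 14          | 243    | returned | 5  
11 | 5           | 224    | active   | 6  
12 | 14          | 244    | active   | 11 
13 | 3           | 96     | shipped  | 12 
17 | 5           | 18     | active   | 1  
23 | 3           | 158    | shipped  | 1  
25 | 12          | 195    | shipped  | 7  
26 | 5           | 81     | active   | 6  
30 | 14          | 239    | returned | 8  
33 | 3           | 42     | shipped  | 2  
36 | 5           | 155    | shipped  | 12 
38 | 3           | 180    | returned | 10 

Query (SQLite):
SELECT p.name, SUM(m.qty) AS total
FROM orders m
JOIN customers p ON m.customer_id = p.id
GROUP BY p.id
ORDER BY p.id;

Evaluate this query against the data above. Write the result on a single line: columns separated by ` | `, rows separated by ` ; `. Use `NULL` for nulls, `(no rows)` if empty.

Sam | 25 ; Gita | 28 ; Bob | 7 ; Tara | 24

Join each orders row to its customers via customer_id.
Group joined rows by customers.id; compute SUM(m.qty) per group.
  3: ids {13, 23, 33, 38} → SUM(m.qty)=25
  5: ids {3, 11, 17, 26, 36} → SUM(m.qty)=28
  12: ids {25} → SUM(m.qty)=7
  14: ids {4, 12, 30} → SUM(m.qty)=24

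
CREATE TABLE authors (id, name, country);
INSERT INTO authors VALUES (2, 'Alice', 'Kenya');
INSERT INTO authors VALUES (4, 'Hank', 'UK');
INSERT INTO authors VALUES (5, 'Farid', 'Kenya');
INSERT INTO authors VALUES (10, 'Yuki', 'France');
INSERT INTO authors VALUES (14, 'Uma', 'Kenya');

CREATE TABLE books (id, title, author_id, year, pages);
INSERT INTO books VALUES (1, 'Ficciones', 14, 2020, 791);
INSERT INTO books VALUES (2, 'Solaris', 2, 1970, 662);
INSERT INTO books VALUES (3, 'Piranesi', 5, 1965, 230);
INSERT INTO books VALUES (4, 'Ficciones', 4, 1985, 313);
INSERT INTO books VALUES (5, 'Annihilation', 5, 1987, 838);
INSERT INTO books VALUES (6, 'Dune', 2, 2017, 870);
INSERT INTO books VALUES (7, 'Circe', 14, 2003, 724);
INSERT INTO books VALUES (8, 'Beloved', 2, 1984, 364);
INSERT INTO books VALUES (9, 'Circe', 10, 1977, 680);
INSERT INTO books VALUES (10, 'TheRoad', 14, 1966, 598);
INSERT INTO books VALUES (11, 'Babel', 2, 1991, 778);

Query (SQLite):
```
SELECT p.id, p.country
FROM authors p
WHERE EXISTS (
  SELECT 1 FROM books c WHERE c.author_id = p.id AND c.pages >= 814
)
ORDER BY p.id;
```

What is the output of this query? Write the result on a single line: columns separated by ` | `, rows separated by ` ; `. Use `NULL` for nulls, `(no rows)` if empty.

For each authors row, check whether any books with matching author_id has pages >= 814.
Keep rows where that is true.

2 | Kenya ; 5 | Kenya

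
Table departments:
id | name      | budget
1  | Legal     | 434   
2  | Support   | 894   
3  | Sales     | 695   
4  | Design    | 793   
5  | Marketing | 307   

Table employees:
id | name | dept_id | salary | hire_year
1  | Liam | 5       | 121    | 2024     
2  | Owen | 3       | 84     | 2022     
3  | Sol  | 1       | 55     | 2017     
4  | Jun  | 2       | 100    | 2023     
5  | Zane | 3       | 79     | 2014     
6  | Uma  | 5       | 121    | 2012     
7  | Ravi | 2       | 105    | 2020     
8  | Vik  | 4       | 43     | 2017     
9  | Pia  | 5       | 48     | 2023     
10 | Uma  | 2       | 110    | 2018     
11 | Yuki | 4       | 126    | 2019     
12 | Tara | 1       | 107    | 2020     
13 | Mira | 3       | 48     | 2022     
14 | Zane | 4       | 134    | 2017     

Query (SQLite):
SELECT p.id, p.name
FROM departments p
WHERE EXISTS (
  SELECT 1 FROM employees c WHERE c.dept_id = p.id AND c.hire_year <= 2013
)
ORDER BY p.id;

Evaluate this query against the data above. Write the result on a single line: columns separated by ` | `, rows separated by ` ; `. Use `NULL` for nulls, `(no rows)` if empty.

For each departments row, check whether any employees with matching dept_id has hire_year <= 2013.
Keep rows where that is true.

5 | Marketing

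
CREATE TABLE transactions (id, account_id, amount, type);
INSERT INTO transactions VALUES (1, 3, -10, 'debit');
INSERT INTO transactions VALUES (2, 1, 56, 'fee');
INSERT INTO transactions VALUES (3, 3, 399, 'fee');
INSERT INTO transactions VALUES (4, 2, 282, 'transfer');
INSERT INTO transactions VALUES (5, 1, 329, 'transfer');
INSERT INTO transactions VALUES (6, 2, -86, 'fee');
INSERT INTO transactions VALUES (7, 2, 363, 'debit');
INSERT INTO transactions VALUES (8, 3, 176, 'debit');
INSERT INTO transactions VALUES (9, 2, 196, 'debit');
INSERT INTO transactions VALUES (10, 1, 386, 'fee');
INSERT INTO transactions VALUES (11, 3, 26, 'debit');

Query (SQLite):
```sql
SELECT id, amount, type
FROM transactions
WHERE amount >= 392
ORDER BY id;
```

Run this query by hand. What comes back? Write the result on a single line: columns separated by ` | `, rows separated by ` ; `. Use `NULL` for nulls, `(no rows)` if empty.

3 | 399 | fee

amount >= 392: ids {3}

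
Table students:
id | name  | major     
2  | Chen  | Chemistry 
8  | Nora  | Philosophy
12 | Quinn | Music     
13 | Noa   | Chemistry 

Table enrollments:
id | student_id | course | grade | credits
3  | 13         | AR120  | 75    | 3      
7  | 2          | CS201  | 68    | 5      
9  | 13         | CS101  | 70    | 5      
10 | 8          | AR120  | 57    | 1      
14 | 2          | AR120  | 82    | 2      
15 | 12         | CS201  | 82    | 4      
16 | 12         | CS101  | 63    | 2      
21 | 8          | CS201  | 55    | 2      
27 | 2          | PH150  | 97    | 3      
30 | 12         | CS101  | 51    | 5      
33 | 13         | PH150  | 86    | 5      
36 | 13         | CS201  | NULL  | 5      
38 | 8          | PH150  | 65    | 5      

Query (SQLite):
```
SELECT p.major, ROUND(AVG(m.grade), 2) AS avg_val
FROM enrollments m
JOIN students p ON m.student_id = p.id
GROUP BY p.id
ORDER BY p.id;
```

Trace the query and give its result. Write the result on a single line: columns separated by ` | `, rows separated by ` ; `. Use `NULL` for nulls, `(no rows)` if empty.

Join each enrollments row to its students via student_id.
Group joined rows by students.id; compute ROUND(AVG(m.grade), 2) per group.
  2: ids {7, 14, 27} → ROUND(AVG(m.grade), 2)=82.33
  8: ids {10, 21, 38} → ROUND(AVG(m.grade), 2)=59
  12: ids {15, 16, 30} → ROUND(AVG(m.grade), 2)=65.33
  13: ids {3, 9, 33, 36} → ROUND(AVG(m.grade), 2)=77

Chemistry | 82.33 ; Philosophy | 59 ; Music | 65.33 ; Chemistry | 77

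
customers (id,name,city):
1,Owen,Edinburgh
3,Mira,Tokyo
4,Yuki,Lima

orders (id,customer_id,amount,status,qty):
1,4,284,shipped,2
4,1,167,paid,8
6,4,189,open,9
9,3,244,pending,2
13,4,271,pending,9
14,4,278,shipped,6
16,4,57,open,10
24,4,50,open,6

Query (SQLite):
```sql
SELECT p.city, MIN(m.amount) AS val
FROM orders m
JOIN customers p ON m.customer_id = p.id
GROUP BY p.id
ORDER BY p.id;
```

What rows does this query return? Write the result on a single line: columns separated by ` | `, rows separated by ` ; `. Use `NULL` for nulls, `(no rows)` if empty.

Edinburgh | 167 ; Tokyo | 244 ; Lima | 50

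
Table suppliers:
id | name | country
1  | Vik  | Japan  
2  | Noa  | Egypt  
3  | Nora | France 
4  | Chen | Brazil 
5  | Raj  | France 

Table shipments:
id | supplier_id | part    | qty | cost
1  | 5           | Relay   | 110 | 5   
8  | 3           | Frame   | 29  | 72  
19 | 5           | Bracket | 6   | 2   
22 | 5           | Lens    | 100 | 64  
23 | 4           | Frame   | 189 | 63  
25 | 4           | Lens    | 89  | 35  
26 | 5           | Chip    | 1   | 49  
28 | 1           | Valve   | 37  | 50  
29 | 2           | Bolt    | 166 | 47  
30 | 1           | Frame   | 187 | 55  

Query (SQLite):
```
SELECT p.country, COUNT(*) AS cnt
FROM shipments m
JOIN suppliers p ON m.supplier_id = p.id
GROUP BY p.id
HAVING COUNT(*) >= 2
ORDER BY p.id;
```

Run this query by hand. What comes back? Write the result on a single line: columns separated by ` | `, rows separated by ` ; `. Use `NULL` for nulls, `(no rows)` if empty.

Japan | 2 ; Brazil | 2 ; France | 4

Join each shipments row to its suppliers via supplier_id.
Group joined rows by suppliers.id; compute COUNT(*) per group.
HAVING: keep groups with count ≥ 2.
  1: ids {28, 30} → COUNT(*)=2
  2: ids {29} → COUNT(*)=1
  3: ids {8} → COUNT(*)=1
  4: ids {23, 25} → COUNT(*)=2
  5: ids {1, 19, 22, 26} → COUNT(*)=4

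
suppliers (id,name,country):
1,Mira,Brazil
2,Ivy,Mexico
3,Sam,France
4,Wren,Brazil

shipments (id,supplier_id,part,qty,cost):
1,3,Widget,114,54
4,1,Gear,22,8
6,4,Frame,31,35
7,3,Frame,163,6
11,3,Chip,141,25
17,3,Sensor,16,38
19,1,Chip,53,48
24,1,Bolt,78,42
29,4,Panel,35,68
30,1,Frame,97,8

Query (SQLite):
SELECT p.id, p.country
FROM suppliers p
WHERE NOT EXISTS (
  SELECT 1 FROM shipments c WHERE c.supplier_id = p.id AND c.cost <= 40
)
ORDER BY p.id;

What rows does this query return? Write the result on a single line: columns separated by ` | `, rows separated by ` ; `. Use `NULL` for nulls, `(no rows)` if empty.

2 | Mexico

For each suppliers row, check whether any shipments with matching supplier_id has cost <= 40.
Keep rows where that is false.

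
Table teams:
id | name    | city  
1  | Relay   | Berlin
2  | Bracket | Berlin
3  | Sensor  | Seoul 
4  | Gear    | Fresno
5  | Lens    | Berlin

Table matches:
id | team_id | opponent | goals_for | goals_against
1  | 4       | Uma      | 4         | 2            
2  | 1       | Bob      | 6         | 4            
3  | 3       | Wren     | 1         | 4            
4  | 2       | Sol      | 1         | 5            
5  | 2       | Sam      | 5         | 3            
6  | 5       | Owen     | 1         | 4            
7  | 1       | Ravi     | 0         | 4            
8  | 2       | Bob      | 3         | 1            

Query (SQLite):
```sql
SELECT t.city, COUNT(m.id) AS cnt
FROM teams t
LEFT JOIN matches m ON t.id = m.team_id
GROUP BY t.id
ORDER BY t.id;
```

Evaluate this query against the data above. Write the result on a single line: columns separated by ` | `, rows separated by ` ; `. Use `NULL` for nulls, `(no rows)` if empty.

LEFT JOIN keeps every teams row; unmatched ones get NULL for matches columns.
Group by teams.id and compute COUNT(m.id). COUNT(col) of an all-NULL group is 0.
  1: ids {2, 7} → COUNT(m.id)=2
  2: ids {4, 5, 8} → COUNT(m.id)=3
  3: ids {3} → COUNT(m.id)=1
  4: ids {1} → COUNT(m.id)=1
  5: ids {6} → COUNT(m.id)=1

Berlin | 2 ; Berlin | 3 ; Seoul | 1 ; Fresno | 1 ; Berlin | 1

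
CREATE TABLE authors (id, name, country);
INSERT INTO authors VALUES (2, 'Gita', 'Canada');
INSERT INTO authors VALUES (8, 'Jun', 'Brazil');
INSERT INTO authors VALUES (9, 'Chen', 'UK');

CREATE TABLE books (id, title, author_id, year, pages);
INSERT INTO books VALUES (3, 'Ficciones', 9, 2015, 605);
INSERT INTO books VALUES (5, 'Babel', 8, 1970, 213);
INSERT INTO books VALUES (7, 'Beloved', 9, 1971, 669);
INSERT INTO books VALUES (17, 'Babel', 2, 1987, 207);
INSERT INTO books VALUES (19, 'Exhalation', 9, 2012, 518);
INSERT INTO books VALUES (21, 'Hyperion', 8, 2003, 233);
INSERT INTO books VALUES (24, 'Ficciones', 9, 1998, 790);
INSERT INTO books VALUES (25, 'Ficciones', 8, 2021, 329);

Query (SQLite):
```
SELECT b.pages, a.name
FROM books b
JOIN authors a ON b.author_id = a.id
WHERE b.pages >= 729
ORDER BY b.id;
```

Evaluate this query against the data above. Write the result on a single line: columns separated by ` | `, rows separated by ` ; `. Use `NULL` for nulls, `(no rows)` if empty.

790 | Chen

Each books row matches the authors row where author_id = authors.id.
Then keep rows with b.pages >= 729.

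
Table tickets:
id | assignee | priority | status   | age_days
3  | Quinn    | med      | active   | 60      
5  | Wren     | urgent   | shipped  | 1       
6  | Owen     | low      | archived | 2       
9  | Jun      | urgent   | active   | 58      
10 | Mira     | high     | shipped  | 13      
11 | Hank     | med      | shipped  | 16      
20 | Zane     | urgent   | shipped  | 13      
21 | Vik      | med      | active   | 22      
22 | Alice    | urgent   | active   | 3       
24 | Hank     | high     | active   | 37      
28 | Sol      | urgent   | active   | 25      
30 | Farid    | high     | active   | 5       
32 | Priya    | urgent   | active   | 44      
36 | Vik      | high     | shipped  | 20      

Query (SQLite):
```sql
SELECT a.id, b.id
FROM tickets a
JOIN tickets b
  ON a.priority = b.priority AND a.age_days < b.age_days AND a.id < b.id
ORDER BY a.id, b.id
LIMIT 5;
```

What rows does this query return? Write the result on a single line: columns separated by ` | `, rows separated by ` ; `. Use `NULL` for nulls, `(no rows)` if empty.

Pairs (a,b) with same priority, a.age_days < b.age_days, a.id < b.id.
priority groups: high:{10,24,30,36} low:{6} med:{3,11,21} urgent:{5,9,20,22,28,32}
Ordered by (a.id, b.id); first 5.

5 | 9 ; 5 | 20 ; 5 | 22 ; 5 | 28 ; 5 | 32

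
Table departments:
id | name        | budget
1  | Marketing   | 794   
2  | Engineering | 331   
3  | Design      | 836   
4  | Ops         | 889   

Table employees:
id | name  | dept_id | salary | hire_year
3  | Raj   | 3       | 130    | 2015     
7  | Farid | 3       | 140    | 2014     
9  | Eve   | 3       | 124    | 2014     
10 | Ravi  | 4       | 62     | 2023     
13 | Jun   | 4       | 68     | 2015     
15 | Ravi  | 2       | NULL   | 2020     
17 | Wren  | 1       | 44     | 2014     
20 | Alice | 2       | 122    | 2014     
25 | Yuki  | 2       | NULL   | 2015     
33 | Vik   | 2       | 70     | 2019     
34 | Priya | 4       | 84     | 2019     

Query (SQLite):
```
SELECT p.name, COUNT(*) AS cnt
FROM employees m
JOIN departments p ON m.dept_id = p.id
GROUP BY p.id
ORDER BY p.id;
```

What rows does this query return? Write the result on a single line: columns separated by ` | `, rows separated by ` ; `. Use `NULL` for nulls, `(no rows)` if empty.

Join each employees row to its departments via dept_id.
Group joined rows by departments.id; compute COUNT(*) per group.
  1: ids {17} → COUNT(*)=1
  2: ids {15, 20, 25, 33} → COUNT(*)=4
  3: ids {3, 7, 9} → COUNT(*)=3
  4: ids {10, 13, 34} → COUNT(*)=3

Marketing | 1 ; Engineering | 4 ; Design | 3 ; Ops | 3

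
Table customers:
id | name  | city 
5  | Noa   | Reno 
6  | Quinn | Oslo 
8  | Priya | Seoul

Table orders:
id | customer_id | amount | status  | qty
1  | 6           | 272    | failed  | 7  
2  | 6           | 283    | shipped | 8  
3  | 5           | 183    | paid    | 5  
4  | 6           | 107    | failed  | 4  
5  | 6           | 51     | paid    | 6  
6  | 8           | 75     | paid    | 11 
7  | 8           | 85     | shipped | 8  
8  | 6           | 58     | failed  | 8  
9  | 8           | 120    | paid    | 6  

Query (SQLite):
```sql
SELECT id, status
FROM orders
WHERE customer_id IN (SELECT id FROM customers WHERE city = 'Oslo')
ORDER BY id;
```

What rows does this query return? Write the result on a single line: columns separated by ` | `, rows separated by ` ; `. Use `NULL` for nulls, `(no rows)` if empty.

1 | failed ; 2 | shipped ; 4 | failed ; 5 | paid ; 8 | failed

Inner query: customers.id where city = 'Oslo'.
Outer: keep orders rows whose customer_id is in that set.
Inner query → {6}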